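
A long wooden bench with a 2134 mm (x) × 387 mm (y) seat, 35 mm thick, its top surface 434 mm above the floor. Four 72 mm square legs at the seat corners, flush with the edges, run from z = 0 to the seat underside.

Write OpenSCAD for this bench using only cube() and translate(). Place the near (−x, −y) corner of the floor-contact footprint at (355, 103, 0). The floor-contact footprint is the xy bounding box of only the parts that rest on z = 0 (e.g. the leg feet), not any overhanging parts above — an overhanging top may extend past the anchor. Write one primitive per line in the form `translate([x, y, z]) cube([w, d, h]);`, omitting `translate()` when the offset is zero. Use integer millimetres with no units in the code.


translate([355, 103, 399]) cube([2134, 387, 35]);
translate([355, 103, 0]) cube([72, 72, 399]);
translate([355, 418, 0]) cube([72, 72, 399]);
translate([2417, 103, 0]) cube([72, 72, 399]);
translate([2417, 418, 0]) cube([72, 72, 399]);


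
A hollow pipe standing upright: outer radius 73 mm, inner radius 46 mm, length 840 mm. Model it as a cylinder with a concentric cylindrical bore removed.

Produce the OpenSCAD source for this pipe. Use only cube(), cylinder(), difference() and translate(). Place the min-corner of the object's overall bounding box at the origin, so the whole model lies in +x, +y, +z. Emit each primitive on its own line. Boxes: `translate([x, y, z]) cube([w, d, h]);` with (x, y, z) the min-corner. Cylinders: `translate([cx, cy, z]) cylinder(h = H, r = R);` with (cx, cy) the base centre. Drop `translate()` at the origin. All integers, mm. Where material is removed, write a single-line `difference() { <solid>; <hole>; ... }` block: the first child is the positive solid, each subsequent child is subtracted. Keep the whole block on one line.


difference() { translate([73, 73, 0]) cylinder(h = 840, r = 73); translate([73, 73, 0]) cylinder(h = 840, r = 46); }


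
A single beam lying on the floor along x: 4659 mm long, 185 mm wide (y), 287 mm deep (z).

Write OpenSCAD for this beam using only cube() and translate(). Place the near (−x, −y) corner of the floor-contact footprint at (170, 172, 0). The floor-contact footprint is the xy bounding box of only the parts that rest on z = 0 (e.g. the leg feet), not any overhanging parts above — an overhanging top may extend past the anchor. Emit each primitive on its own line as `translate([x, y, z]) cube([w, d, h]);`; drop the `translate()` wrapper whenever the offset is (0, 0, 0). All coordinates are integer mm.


translate([170, 172, 0]) cube([4659, 185, 287]);


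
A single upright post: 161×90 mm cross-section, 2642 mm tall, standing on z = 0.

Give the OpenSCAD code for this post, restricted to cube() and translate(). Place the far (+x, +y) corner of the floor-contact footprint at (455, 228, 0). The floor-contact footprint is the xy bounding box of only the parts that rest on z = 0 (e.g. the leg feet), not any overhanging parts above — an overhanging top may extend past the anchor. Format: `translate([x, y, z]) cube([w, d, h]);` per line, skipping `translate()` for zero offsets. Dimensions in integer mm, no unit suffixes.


translate([294, 138, 0]) cube([161, 90, 2642]);


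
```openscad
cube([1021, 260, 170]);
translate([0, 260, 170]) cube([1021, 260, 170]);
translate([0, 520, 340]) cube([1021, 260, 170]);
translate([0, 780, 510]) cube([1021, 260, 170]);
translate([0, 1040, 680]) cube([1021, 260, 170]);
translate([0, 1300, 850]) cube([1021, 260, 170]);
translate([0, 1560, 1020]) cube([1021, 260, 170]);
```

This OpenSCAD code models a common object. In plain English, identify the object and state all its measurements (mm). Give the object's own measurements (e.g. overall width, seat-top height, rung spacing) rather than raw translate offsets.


A straight staircase of 7 solid steps. Each step is 1021 mm wide (x), 260 mm deep (y, the going) and 170 mm tall (the rise). The first step rests on the floor; each subsequent step sits one going further in +y and one rise higher in +z, directly behind and above the previous step with no overlap.


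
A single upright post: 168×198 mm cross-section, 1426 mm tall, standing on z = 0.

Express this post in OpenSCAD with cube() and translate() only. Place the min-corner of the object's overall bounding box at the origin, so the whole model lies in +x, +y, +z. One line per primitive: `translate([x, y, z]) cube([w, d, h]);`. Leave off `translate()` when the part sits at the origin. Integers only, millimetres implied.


cube([168, 198, 1426]);


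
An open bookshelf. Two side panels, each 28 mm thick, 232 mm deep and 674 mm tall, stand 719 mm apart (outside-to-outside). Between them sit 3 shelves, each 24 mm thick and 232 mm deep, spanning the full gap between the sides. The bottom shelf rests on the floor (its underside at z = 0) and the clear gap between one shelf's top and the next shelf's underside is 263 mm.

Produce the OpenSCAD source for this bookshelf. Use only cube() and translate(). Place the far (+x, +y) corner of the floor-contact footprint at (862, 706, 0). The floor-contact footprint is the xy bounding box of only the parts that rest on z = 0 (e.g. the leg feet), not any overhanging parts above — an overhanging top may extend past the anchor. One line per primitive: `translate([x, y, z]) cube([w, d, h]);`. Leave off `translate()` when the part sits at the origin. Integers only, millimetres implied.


translate([143, 474, 0]) cube([28, 232, 674]);
translate([834, 474, 0]) cube([28, 232, 674]);
translate([171, 474, 0]) cube([663, 232, 24]);
translate([171, 474, 287]) cube([663, 232, 24]);
translate([171, 474, 574]) cube([663, 232, 24]);


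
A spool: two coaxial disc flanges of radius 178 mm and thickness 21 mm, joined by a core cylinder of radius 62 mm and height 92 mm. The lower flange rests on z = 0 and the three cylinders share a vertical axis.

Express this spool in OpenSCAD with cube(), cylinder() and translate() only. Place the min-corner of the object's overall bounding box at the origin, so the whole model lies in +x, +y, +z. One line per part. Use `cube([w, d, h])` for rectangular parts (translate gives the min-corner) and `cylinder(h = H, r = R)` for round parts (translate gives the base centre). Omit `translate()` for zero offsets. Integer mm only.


translate([178, 178, 0]) cylinder(h = 21, r = 178);
translate([178, 178, 21]) cylinder(h = 92, r = 62);
translate([178, 178, 113]) cylinder(h = 21, r = 178);


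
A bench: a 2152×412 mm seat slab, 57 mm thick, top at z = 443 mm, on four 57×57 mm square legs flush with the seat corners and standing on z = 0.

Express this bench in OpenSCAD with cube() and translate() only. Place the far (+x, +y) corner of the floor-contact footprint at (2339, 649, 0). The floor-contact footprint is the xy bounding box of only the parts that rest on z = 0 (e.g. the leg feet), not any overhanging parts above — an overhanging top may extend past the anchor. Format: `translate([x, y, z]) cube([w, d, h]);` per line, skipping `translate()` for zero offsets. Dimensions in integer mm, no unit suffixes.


translate([187, 237, 386]) cube([2152, 412, 57]);
translate([187, 237, 0]) cube([57, 57, 386]);
translate([187, 592, 0]) cube([57, 57, 386]);
translate([2282, 237, 0]) cube([57, 57, 386]);
translate([2282, 592, 0]) cube([57, 57, 386]);


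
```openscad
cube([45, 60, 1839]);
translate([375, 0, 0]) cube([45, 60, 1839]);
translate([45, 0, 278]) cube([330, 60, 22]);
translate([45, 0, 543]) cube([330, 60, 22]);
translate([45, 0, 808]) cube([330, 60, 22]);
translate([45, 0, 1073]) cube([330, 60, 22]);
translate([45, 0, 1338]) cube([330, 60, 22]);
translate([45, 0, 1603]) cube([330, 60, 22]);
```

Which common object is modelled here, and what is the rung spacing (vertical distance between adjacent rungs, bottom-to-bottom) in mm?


A ladder. The rung spacing is 265 mm.

Two tall 45×60 posts with 6 short bars between them — a ladder. Adjacent rungs sit at z = 278 and z = 543, so the spacing is 543 − 278 = 265 mm.


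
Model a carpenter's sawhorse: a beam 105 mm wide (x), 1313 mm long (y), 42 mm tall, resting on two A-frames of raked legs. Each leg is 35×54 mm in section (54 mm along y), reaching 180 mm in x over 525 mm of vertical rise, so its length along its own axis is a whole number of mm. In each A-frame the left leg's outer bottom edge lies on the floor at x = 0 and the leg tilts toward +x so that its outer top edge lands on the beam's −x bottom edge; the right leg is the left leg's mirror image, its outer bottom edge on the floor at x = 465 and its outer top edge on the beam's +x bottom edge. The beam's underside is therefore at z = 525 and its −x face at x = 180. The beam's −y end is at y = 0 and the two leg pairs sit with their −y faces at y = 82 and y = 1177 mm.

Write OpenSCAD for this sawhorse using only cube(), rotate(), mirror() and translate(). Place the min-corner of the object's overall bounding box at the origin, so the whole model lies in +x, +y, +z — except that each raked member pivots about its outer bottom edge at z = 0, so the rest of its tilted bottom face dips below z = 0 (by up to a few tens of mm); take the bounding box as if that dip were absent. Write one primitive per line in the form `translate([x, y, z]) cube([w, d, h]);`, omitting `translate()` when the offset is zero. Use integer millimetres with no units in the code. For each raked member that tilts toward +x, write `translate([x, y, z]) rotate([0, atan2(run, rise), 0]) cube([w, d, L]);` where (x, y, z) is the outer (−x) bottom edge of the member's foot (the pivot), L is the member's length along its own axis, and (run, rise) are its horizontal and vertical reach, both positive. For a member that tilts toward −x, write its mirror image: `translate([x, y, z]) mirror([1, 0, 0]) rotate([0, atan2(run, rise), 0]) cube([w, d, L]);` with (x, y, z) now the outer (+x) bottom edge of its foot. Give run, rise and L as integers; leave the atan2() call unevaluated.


// leg length = √(180² + 525²) = 555
// right-leg outer foot x = 2·180 + 105 = 465
// beam min-corner = (180, 0, 525)
translate([180, 0, 525]) cube([105, 1313, 42]);
translate([0, 82, 0]) rotate([0, atan2(180, 525), 0]) cube([35, 54, 555]);
translate([465, 82, 0]) mirror([1, 0, 0]) rotate([0, atan2(180, 525), 0]) cube([35, 54, 555]);
translate([0, 1177, 0]) rotate([0, atan2(180, 525), 0]) cube([35, 54, 555]);
translate([465, 1177, 0]) mirror([1, 0, 0]) rotate([0, atan2(180, 525), 0]) cube([35, 54, 555]);


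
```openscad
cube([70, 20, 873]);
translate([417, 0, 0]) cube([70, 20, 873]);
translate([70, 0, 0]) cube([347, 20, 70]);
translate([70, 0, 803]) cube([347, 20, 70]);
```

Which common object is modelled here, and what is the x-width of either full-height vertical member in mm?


A picture frame. The border width is 70 mm.

Four thin pieces enclosing a rectangular opening — a picture frame. The two full-height stiles are 873 mm tall; the top rail sits at z = 803 and is 70 mm tall, so the border above the opening is 873 − 803 = 70 mm, matching the stile x-width.


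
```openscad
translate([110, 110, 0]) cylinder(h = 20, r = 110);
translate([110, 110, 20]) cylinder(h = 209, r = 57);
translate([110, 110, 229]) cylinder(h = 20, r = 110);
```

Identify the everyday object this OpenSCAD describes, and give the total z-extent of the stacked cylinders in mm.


A spool. The overall height is 249 mm.

Three coaxial cylinders, large–small–large — a spool. Two 20 mm flanges and a 209 mm core give 20 + 209 + 20 = 249 mm.


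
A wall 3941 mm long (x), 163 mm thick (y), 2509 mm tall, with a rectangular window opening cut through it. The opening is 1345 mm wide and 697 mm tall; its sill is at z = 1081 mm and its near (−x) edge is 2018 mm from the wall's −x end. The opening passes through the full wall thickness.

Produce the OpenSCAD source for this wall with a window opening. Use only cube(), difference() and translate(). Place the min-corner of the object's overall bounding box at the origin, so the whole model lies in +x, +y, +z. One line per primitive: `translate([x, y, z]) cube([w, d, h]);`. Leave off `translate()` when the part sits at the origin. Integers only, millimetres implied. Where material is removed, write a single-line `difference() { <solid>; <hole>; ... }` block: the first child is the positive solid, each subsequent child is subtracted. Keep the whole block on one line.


difference() { cube([3941, 163, 2509]); translate([2018, 0, 1081]) cube([1345, 163, 697]); }


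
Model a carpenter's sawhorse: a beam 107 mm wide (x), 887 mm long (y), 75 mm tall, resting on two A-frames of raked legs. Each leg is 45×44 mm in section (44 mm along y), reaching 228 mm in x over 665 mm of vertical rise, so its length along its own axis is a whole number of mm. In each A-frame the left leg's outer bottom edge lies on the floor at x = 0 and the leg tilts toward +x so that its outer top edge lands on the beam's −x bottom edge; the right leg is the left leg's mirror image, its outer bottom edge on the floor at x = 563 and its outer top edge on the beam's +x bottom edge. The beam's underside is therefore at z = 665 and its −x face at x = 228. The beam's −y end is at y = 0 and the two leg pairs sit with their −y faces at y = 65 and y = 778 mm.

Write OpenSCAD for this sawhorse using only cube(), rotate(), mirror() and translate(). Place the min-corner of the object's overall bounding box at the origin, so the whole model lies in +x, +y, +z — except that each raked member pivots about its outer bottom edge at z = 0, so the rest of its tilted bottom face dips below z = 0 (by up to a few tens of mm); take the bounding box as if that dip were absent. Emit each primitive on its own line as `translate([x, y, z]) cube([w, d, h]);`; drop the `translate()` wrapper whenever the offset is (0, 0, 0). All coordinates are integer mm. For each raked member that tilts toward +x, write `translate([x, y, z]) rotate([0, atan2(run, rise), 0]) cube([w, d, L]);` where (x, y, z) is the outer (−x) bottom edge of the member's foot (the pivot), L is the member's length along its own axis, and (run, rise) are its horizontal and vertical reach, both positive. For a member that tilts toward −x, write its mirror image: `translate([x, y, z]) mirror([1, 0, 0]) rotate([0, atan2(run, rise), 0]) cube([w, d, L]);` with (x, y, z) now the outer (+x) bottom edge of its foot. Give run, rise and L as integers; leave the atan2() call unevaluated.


// leg length = √(228² + 665²) = 703
// right-leg outer foot x = 2·228 + 107 = 563
// beam min-corner = (228, 0, 665)
translate([228, 0, 665]) cube([107, 887, 75]);
translate([0, 65, 0]) rotate([0, atan2(228, 665), 0]) cube([45, 44, 703]);
translate([563, 65, 0]) mirror([1, 0, 0]) rotate([0, atan2(228, 665), 0]) cube([45, 44, 703]);
translate([0, 778, 0]) rotate([0, atan2(228, 665), 0]) cube([45, 44, 703]);
translate([563, 778, 0]) mirror([1, 0, 0]) rotate([0, atan2(228, 665), 0]) cube([45, 44, 703]);


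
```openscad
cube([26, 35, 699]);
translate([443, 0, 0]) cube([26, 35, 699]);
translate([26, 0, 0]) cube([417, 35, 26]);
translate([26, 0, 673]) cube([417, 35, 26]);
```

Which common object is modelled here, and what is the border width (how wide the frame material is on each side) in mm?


A picture frame. The border width is 26 mm.

Four thin pieces enclosing a rectangular opening — a picture frame. The two full-height stiles are 699 mm tall; the top rail sits at z = 673 and is 26 mm tall, so the border above the opening is 699 − 673 = 26 mm, matching the stile x-width.


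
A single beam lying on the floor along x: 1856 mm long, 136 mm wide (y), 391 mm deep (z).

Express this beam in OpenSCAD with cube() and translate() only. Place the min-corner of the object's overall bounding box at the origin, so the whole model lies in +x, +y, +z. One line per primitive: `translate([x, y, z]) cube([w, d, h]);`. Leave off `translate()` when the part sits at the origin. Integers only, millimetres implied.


cube([1856, 136, 391]);


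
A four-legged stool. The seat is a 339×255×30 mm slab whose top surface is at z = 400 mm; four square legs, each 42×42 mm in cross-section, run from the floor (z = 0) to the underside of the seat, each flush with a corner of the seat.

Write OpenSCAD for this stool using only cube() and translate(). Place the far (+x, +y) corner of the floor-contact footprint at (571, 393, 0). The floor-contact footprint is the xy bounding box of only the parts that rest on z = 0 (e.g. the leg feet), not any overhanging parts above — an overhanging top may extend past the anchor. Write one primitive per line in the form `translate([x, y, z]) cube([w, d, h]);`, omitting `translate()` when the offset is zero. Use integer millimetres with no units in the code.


// leg_h = 400 - 30 = 370
translate([232, 138, 370]) cube([339, 255, 30]);
translate([232, 138, 0]) cube([42, 42, 370]);
translate([529, 138, 0]) cube([42, 42, 370]);
translate([232, 351, 0]) cube([42, 42, 370]);
translate([529, 351, 0]) cube([42, 42, 370]);


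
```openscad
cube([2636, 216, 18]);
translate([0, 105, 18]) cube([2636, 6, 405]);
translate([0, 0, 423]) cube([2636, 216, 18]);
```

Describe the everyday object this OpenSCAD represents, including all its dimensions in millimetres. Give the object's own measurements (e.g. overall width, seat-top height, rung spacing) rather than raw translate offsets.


An I-beam lying along x, 2636 mm long. Overall section height 441 mm. Two flanges 216 mm wide (y) and 18 mm thick, one on the floor and one at the top; a web 6 mm thick runs between them, centred on the flange width.


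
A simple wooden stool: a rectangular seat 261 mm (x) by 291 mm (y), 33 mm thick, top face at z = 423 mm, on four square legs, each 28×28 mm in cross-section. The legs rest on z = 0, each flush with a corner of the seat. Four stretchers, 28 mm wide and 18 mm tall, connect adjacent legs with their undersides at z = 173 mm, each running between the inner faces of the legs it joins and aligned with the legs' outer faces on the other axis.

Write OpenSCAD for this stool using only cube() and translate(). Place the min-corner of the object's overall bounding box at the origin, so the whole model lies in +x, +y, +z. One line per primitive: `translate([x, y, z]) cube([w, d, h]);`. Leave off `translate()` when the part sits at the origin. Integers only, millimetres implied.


translate([0, 0, 390]) cube([261, 291, 33]);
cube([28, 28, 390]);
translate([233, 0, 0]) cube([28, 28, 390]);
translate([0, 263, 0]) cube([28, 28, 390]);
translate([233, 263, 0]) cube([28, 28, 390]);
translate([28, 0, 173]) cube([205, 28, 18]);
translate([28, 263, 173]) cube([205, 28, 18]);
translate([0, 28, 173]) cube([28, 235, 18]);
translate([233, 28, 173]) cube([28, 235, 18]);


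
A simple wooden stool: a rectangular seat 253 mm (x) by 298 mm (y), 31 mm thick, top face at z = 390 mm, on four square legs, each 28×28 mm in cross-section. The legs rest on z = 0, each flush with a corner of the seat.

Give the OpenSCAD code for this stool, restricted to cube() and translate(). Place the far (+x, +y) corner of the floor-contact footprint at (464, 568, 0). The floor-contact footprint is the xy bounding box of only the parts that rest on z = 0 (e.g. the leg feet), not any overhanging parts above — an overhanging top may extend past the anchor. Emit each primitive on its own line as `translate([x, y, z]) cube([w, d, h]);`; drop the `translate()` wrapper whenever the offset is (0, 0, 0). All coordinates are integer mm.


translate([211, 270, 359]) cube([253, 298, 31]);
translate([211, 270, 0]) cube([28, 28, 359]);
translate([436, 270, 0]) cube([28, 28, 359]);
translate([211, 540, 0]) cube([28, 28, 359]);
translate([436, 540, 0]) cube([28, 28, 359]);


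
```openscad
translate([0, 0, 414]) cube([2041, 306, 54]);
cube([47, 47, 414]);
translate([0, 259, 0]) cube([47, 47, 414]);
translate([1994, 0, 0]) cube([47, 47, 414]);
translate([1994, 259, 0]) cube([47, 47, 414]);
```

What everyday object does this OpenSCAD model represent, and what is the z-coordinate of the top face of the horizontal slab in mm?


A bench. The seat-top height is 468 mm.

A long slab on four corner posts — a bench. The slab sits at z = 414 with thickness 54, so the top is 414 + 54 = 468 mm.


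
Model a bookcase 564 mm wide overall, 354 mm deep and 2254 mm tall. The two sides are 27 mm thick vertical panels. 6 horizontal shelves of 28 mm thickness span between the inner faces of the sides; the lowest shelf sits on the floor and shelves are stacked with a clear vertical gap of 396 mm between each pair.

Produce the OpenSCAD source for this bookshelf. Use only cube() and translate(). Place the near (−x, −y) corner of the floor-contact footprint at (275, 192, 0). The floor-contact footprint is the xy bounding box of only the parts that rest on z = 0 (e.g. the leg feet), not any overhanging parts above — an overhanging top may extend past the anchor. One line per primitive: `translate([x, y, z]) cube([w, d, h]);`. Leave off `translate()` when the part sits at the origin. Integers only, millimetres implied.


translate([275, 192, 0]) cube([27, 354, 2254]);
translate([812, 192, 0]) cube([27, 354, 2254]);
translate([302, 192, 0]) cube([510, 354, 28]);
translate([302, 192, 424]) cube([510, 354, 28]);
translate([302, 192, 848]) cube([510, 354, 28]);
translate([302, 192, 1272]) cube([510, 354, 28]);
translate([302, 192, 1696]) cube([510, 354, 28]);
translate([302, 192, 2120]) cube([510, 354, 28]);


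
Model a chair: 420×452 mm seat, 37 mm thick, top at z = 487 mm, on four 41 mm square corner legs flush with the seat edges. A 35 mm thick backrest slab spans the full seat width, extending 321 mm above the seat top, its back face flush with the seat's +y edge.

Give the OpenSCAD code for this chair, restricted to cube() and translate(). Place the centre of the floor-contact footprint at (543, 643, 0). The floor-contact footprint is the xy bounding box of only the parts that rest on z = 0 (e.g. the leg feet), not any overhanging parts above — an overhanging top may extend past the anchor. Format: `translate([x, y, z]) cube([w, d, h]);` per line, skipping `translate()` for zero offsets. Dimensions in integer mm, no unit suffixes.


translate([333, 417, 450]) cube([420, 452, 37]);
translate([333, 417, 0]) cube([41, 41, 450]);
translate([712, 417, 0]) cube([41, 41, 450]);
translate([333, 828, 0]) cube([41, 41, 450]);
translate([712, 828, 0]) cube([41, 41, 450]);
translate([333, 834, 487]) cube([420, 35, 321]);


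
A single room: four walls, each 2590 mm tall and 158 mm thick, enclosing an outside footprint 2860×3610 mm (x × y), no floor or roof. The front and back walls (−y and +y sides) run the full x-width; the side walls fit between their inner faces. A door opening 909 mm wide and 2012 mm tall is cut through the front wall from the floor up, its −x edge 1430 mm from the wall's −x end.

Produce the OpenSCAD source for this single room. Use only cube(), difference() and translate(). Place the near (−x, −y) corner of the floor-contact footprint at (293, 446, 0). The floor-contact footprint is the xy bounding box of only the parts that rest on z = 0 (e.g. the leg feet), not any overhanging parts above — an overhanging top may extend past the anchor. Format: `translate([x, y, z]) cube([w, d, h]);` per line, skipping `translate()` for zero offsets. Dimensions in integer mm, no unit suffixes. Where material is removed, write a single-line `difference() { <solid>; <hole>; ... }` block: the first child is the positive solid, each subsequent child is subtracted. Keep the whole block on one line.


difference() { translate([293, 446, 0]) cube([2860, 158, 2590]); translate([1723, 446, 0]) cube([909, 158, 2012]); }
translate([293, 3898, 0]) cube([2860, 158, 2590]);
translate([293, 604, 0]) cube([158, 3294, 2590]);
translate([2995, 604, 0]) cube([158, 3294, 2590]);


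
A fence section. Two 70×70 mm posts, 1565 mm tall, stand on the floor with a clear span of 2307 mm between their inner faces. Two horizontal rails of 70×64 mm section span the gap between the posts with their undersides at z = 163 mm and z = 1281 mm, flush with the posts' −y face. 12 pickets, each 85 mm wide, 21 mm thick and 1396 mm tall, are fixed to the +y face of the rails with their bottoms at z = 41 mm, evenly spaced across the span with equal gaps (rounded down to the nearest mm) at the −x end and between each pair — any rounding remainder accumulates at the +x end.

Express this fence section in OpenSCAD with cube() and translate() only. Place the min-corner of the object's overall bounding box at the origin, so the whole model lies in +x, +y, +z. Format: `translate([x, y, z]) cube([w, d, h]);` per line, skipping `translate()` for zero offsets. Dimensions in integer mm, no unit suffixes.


cube([70, 70, 1565]);
translate([2377, 0, 0]) cube([70, 70, 1565]);
translate([70, 0, 163]) cube([2307, 70, 64]);
translate([70, 0, 1281]) cube([2307, 70, 64]);
translate([169, 70, 41]) cube([85, 21, 1396]);
translate([353, 70, 41]) cube([85, 21, 1396]);
translate([537, 70, 41]) cube([85, 21, 1396]);
translate([721, 70, 41]) cube([85, 21, 1396]);
translate([905, 70, 41]) cube([85, 21, 1396]);
translate([1089, 70, 41]) cube([85, 21, 1396]);
translate([1273, 70, 41]) cube([85, 21, 1396]);
translate([1457, 70, 41]) cube([85, 21, 1396]);
translate([1641, 70, 41]) cube([85, 21, 1396]);
translate([1825, 70, 41]) cube([85, 21, 1396]);
translate([2009, 70, 41]) cube([85, 21, 1396]);
translate([2193, 70, 41]) cube([85, 21, 1396]);


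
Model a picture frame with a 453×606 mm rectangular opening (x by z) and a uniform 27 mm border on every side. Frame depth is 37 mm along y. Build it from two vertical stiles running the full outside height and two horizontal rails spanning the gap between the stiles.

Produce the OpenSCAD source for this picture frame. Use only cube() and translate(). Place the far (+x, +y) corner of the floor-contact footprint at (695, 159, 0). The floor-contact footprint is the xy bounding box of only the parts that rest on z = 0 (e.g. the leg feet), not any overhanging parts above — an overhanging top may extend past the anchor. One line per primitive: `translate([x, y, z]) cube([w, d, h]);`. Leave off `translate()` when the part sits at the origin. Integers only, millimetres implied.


translate([188, 122, 0]) cube([27, 37, 660]);
translate([668, 122, 0]) cube([27, 37, 660]);
translate([215, 122, 0]) cube([453, 37, 27]);
translate([215, 122, 633]) cube([453, 37, 27]);


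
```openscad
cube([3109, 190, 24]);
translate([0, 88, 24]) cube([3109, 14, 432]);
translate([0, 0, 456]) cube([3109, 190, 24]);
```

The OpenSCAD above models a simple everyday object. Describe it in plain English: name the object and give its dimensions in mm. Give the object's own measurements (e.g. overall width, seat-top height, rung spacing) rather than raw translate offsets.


An I-beam lying along x, 3109 mm long. Overall section height 480 mm. Two flanges 190 mm wide (y) and 24 mm thick, one on the floor and one at the top; a web 14 mm thick runs between them, centred on the flange width.


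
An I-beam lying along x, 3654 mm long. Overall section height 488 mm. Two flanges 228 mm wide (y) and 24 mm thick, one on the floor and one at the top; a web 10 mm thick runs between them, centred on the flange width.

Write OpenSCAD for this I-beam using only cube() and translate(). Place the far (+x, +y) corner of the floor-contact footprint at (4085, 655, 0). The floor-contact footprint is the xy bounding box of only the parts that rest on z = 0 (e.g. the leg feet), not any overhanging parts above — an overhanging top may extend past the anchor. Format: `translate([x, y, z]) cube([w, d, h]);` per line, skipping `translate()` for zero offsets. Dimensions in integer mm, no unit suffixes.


translate([431, 427, 0]) cube([3654, 228, 24]);
translate([431, 536, 24]) cube([3654, 10, 440]);
translate([431, 427, 464]) cube([3654, 228, 24]);


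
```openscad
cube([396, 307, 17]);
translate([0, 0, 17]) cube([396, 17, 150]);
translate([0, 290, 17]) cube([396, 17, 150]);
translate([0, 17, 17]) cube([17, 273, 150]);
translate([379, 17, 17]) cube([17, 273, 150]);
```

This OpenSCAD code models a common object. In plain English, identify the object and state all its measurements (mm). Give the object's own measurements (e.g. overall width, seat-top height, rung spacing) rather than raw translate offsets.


An open-topped rectangular box: outside dimensions 396×307×167 mm, with a uniform wall and base thickness of 17 mm. The base is a full 396×307 slab on the floor; four walls sit on top of the base. The front and back walls (the −y and +y sides) span the full width; the two side walls fit between them.


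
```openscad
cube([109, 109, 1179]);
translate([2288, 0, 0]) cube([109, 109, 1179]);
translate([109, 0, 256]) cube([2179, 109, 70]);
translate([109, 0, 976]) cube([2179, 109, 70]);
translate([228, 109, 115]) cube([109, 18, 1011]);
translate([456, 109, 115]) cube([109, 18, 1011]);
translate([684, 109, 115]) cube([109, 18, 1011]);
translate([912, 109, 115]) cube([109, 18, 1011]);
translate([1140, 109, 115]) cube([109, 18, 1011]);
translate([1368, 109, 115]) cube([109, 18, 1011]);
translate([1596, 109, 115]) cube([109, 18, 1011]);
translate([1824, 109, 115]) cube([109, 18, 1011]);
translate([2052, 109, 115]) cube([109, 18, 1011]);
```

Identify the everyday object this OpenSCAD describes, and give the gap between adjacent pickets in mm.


A fence section. The picket gap is 119 mm.

Two posts, two rails, 9 pickets — a fence section. Span 2179 mm holds 9 pickets of 109 mm with 10 equal gaps: ⌊(2179 − 9·109) / 10⌋ = 119 mm.


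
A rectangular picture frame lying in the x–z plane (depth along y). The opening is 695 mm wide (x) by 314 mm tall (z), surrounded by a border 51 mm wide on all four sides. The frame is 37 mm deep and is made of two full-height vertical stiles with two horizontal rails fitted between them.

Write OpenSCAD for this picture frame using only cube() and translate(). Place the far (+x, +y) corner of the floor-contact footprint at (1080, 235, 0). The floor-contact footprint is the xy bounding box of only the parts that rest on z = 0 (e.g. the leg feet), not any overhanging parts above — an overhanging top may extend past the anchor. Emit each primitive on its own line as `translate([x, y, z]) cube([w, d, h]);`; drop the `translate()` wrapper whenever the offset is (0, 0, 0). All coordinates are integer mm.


translate([283, 198, 0]) cube([51, 37, 416]);
translate([1029, 198, 0]) cube([51, 37, 416]);
translate([334, 198, 0]) cube([695, 37, 51]);
translate([334, 198, 365]) cube([695, 37, 51]);


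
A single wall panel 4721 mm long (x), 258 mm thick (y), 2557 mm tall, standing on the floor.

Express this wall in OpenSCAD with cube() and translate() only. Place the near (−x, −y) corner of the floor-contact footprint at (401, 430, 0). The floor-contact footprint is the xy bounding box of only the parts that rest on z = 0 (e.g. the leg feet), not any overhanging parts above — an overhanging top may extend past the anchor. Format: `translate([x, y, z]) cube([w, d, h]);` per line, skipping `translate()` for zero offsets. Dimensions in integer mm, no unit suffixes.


translate([401, 430, 0]) cube([4721, 258, 2557]);


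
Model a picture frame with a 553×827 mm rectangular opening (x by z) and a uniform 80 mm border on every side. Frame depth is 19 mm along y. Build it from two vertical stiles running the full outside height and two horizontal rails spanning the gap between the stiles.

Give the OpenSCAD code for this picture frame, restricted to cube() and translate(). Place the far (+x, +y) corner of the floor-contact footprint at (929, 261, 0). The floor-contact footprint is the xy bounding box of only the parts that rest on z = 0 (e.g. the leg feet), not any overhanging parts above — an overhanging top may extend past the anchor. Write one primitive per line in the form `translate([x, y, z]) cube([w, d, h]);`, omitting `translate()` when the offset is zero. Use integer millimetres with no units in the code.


translate([216, 242, 0]) cube([80, 19, 987]);
translate([849, 242, 0]) cube([80, 19, 987]);
translate([296, 242, 0]) cube([553, 19, 80]);
translate([296, 242, 907]) cube([553, 19, 80]);


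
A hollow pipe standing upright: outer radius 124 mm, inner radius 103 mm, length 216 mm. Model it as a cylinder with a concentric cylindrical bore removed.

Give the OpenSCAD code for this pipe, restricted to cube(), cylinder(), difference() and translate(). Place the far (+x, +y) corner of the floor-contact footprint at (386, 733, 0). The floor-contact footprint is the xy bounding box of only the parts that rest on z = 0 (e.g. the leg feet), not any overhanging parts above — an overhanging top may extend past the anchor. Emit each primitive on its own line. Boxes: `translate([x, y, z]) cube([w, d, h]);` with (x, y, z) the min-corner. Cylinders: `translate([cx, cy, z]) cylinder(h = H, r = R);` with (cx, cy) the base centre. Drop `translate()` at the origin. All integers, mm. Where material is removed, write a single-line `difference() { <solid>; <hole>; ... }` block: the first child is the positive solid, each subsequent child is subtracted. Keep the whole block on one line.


difference() { translate([262, 609, 0]) cylinder(h = 216, r = 124); translate([262, 609, 0]) cylinder(h = 216, r = 103); }


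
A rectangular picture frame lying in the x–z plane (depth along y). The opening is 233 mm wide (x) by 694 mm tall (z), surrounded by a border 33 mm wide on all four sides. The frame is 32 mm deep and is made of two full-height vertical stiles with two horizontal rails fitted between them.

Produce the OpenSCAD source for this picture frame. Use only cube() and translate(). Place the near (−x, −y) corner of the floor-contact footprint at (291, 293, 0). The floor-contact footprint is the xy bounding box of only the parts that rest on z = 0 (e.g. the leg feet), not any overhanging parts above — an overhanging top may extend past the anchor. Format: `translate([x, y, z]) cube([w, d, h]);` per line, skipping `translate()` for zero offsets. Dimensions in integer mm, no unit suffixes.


translate([291, 293, 0]) cube([33, 32, 760]);
translate([557, 293, 0]) cube([33, 32, 760]);
translate([324, 293, 0]) cube([233, 32, 33]);
translate([324, 293, 727]) cube([233, 32, 33]);


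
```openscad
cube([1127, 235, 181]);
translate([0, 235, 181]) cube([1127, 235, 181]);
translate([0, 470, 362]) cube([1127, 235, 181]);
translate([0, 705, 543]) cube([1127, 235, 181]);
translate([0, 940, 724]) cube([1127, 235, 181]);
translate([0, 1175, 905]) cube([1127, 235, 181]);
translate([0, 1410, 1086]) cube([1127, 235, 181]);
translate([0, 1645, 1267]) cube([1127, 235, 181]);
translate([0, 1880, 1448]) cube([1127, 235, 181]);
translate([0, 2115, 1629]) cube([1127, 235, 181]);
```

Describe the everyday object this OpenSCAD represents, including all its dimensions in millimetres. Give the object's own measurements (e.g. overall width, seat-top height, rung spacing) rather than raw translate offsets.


A straight staircase of 10 solid steps. Each step is 1127 mm wide (x), 235 mm deep (y, the going) and 181 mm tall (the rise). The first step rests on the floor; each subsequent step sits one going further in +y and one rise higher in +z, directly behind and above the previous step with no overlap.


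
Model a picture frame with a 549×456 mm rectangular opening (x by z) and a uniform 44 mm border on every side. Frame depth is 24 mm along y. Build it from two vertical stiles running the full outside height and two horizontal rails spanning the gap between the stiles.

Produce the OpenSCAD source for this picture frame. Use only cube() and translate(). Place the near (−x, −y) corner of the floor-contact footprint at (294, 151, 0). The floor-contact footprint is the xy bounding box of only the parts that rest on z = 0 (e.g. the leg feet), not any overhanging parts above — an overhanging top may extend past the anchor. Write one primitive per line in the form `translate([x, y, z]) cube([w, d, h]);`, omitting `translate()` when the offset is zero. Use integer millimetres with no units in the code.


translate([294, 151, 0]) cube([44, 24, 544]);
translate([887, 151, 0]) cube([44, 24, 544]);
translate([338, 151, 0]) cube([549, 24, 44]);
translate([338, 151, 500]) cube([549, 24, 44]);


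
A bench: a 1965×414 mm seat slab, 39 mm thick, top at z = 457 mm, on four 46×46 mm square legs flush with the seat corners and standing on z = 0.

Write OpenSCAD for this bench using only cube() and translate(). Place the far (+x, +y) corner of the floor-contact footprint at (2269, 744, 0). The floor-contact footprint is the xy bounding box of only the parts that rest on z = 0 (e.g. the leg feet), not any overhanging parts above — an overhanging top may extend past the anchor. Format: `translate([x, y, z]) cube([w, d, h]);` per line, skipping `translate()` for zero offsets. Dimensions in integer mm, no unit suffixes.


translate([304, 330, 418]) cube([1965, 414, 39]);
translate([304, 330, 0]) cube([46, 46, 418]);
translate([304, 698, 0]) cube([46, 46, 418]);
translate([2223, 330, 0]) cube([46, 46, 418]);
translate([2223, 698, 0]) cube([46, 46, 418]);


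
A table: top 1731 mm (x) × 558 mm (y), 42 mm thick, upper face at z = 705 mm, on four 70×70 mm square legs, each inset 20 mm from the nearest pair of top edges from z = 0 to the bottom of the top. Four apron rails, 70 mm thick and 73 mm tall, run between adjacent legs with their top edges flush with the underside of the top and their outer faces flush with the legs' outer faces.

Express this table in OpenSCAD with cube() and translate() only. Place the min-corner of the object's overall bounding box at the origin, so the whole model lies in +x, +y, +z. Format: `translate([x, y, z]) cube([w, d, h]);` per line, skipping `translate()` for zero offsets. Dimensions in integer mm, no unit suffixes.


translate([0, 0, 663]) cube([1731, 558, 42]);
translate([20, 20, 0]) cube([70, 70, 663]);
translate([1641, 20, 0]) cube([70, 70, 663]);
translate([20, 468, 0]) cube([70, 70, 663]);
translate([1641, 468, 0]) cube([70, 70, 663]);
translate([90, 20, 590]) cube([1551, 70, 73]);
translate([90, 468, 590]) cube([1551, 70, 73]);
translate([20, 90, 590]) cube([70, 378, 73]);
translate([1641, 90, 590]) cube([70, 378, 73]);


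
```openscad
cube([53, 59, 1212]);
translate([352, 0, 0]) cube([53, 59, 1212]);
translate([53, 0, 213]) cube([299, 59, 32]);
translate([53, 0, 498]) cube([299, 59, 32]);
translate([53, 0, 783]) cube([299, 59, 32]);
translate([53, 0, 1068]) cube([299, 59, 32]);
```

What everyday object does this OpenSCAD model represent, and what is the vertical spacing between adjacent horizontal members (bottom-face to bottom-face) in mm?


A ladder. The rung spacing is 285 mm.

Two tall 53×59 posts with 4 short bars between them — a ladder. Adjacent rungs sit at z = 213 and z = 498, so the spacing is 498 − 213 = 285 mm.


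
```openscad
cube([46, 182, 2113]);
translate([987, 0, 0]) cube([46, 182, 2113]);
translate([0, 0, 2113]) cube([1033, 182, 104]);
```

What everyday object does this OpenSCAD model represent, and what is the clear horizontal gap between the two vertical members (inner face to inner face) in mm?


A door frame. The clear opening width is 941 mm.

Two 2113 mm tall posts with a header on top — a door frame. The left jamb is 46 mm wide at x = 0; the right jamb starts at x = 987. The clear opening is 987 − 46 = 941 mm.


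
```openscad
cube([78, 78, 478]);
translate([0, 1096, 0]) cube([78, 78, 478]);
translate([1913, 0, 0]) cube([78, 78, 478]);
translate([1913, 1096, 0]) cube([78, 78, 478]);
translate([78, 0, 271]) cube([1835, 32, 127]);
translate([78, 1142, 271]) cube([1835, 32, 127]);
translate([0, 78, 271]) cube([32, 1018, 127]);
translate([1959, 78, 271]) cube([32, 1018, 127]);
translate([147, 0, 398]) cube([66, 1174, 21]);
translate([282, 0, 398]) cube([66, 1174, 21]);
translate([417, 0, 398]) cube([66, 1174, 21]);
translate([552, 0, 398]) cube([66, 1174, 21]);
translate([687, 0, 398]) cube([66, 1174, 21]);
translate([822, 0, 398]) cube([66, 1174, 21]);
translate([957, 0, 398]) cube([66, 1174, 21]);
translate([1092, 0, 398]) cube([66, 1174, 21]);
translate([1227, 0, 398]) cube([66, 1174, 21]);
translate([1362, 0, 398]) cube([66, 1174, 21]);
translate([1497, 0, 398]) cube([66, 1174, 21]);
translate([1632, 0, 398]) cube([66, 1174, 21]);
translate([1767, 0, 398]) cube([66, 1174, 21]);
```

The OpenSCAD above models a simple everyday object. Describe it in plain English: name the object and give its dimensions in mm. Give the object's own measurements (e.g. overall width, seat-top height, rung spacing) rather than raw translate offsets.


A bed frame 1991 mm long (x) by 1174 mm wide (y). Four 78×78 mm corner posts, 478 mm tall, at the corners of the footprint. Four rails of 32 mm thickness and 127 mm height run between adjacent posts with their undersides at z = 271 mm, their outer faces flush with the outside of the frame (the two x-running rails run between the posts' inner faces; the two y-running rails run between the posts' inner faces). 13 slats, each 66 mm wide (x) and 21 mm thick, lie across the top of the two x-running rails, running the full 1174 mm width of the frame in y; along x they sit between the end posts with a 69 mm gap after the −x posts and between neighbouring slats, leaving 80 mm before the +x posts.
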